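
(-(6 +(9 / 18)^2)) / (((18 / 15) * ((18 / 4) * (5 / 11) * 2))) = -275 / 216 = -1.27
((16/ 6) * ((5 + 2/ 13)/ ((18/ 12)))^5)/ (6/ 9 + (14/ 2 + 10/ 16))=2765056219136/ 17954615601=154.00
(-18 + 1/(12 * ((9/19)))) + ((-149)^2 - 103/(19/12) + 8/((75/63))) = 1135004461/51300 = 22124.84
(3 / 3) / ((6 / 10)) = 5 / 3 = 1.67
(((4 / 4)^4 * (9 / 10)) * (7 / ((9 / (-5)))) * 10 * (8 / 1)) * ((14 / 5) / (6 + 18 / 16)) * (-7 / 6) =21952 / 171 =128.37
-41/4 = -10.25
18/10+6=39/5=7.80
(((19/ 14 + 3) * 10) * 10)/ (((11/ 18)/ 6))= 329400/ 77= 4277.92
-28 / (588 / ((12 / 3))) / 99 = -4 / 2079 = -0.00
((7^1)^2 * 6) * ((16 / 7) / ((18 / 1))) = 112 / 3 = 37.33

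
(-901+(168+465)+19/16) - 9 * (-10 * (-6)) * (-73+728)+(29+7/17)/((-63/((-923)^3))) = 6284578160701/17136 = 366747091.54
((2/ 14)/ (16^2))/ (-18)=-1/ 32256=-0.00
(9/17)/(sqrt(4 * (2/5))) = 9 * sqrt(10)/68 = 0.42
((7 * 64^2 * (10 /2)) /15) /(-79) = -28672 /237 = -120.98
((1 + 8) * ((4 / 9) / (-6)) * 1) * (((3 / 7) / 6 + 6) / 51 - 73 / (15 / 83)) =28267 / 105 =269.21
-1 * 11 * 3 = -33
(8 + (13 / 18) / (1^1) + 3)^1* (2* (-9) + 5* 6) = 422 / 3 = 140.67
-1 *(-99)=99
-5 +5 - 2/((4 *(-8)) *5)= 1/80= 0.01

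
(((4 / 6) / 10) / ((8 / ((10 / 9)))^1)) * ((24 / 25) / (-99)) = -0.00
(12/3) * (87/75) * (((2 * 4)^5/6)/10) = 950272/375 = 2534.06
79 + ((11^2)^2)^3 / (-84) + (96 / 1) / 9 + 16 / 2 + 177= -3138428353649 / 84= -37362242305.35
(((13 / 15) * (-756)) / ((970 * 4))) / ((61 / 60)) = -4914 / 29585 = -0.17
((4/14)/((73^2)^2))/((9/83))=166/1789089183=0.00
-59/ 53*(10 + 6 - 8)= -472/ 53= -8.91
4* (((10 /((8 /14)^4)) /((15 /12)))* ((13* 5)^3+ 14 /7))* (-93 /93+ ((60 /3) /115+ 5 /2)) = 50772215879 /368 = 137967977.93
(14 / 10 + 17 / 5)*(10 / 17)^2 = 480 / 289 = 1.66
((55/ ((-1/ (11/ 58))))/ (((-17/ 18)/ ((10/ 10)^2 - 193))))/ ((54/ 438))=-17200.16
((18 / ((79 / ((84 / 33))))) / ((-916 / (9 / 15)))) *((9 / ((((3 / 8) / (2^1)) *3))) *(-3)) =18144 / 995005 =0.02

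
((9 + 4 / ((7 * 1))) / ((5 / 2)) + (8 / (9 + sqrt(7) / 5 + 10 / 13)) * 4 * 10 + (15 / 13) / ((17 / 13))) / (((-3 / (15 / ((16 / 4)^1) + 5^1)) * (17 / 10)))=-22464209315 / 348570414 + 11830000 * sqrt(7) / 10252071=-61.39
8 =8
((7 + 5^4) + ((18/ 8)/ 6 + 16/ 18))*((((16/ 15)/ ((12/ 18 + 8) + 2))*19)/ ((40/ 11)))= 1905871/ 5760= 330.88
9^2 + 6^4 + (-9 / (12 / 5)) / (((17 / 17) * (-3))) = 5513 / 4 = 1378.25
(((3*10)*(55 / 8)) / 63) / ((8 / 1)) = 275 / 672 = 0.41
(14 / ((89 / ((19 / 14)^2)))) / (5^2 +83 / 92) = 16606 / 1484609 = 0.01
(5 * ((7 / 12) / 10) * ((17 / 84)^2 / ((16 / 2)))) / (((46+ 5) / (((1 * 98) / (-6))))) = -119 / 248832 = -0.00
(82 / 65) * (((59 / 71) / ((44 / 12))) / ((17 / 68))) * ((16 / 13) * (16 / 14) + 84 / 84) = 12714264 / 4619615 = 2.75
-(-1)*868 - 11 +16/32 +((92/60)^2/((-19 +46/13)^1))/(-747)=57937987379/67566150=857.50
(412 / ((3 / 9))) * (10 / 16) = 1545 / 2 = 772.50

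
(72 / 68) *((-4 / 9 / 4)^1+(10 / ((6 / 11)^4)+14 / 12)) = 73889 / 612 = 120.73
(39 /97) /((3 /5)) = 65 /97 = 0.67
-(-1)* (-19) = -19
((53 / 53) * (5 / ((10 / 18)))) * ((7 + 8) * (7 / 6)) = 315 / 2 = 157.50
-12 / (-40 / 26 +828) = -39 / 2686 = -0.01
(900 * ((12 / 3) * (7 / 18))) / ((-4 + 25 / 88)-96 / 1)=-14.04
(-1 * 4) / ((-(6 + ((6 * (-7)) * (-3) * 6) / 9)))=2 / 45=0.04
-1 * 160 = -160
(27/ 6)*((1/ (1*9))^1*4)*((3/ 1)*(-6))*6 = -216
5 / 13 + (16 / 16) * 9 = 122 / 13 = 9.38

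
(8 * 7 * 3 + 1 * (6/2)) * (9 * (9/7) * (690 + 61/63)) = 66994209/49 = 1367228.76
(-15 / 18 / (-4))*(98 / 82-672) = -137515 / 984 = -139.75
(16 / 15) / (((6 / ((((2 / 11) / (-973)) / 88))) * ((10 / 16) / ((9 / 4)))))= -4 / 2943325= -0.00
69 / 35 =1.97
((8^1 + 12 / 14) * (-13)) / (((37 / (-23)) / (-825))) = -15293850 / 259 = -59049.61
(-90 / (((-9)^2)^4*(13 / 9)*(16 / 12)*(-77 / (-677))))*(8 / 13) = -13540 / 2305213911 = -0.00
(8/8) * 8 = 8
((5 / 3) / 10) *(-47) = -7.83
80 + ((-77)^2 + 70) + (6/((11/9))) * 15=67679/11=6152.64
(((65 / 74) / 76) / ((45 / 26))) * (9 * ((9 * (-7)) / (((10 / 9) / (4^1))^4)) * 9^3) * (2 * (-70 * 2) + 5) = 127491773.63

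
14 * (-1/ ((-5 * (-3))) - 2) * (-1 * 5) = 434/ 3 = 144.67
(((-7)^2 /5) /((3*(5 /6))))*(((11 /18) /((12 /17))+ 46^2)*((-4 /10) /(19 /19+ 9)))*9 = -22404907 /7500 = -2987.32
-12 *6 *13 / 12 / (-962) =3 / 37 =0.08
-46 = -46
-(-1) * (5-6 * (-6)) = 41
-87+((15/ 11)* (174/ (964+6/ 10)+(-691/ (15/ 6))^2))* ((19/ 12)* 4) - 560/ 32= 349984797291/ 530530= 659688.99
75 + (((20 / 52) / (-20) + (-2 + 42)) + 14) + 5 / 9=60623 / 468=129.54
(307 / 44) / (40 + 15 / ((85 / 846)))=5219 / 141592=0.04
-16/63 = -0.25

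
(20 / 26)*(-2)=-20 / 13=-1.54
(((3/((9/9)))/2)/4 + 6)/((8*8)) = 51/512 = 0.10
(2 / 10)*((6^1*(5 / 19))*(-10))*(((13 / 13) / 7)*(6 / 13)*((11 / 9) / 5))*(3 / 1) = -264 / 1729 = -0.15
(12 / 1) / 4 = 3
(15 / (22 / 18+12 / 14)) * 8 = 7560 / 131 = 57.71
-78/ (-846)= 13/ 141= 0.09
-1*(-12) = 12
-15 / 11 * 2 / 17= -30 / 187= -0.16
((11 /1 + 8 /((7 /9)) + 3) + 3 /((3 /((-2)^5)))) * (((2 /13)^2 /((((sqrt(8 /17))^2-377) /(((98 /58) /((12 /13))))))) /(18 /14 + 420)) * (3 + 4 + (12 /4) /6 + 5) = 0.00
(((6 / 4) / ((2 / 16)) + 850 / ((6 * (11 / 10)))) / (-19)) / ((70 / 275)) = -11615 / 399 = -29.11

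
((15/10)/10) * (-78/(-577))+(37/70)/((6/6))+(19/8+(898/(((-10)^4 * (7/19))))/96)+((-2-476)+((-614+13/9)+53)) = -859652682977/830880000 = -1034.63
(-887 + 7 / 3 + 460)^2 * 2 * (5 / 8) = 225427.22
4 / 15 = 0.27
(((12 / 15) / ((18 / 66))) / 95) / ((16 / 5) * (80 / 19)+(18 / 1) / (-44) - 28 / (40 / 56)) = -0.00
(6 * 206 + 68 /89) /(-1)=-110072 /89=-1236.76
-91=-91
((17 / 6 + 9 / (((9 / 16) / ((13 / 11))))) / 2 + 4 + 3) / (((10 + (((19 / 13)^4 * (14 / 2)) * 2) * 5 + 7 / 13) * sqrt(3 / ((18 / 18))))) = 67375399 * sqrt(3) / 3731689764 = 0.03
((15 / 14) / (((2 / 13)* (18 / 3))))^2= 4225 / 3136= 1.35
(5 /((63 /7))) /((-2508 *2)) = -5 /45144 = -0.00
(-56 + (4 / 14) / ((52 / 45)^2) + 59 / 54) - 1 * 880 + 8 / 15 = -1193520317 / 1277640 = -934.16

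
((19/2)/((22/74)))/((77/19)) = 13357/1694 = 7.88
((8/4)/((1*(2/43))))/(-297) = -43/297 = -0.14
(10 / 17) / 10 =1 / 17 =0.06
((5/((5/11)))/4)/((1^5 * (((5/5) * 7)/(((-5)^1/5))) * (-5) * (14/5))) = 11/392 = 0.03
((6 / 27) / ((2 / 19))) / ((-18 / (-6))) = 19 / 27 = 0.70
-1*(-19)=19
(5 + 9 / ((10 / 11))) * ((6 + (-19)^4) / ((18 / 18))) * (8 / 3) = 77674892 / 15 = 5178326.13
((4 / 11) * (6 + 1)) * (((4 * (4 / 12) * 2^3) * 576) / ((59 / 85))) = 14622720 / 649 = 22531.16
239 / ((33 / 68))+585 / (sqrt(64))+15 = 153281 / 264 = 580.61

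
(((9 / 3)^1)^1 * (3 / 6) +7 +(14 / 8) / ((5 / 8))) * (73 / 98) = 8249 / 980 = 8.42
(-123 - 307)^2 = 184900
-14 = -14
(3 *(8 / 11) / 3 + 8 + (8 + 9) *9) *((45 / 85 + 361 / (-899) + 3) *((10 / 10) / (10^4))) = 0.05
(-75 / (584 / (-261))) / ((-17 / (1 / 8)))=-19575 / 79424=-0.25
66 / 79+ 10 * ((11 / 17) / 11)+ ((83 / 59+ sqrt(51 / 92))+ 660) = sqrt(1173) / 46+ 52520697 / 79237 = 663.58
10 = 10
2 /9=0.22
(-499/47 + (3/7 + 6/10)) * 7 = -15773/235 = -67.12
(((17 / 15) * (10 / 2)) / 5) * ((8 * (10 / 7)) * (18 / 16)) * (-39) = -3978 / 7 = -568.29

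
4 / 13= 0.31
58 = 58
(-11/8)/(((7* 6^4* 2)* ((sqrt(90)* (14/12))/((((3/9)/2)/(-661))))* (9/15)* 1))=0.00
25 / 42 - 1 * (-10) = 445 / 42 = 10.60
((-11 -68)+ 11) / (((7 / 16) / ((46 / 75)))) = -50048 / 525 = -95.33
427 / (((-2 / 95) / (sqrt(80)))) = -81130*sqrt(5) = -181412.20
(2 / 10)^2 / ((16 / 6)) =3 / 200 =0.02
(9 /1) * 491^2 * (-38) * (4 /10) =-164899404 /5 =-32979880.80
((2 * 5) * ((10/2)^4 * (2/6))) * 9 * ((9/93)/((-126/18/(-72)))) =4050000/217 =18663.59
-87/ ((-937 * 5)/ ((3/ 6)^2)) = 87/ 18740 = 0.00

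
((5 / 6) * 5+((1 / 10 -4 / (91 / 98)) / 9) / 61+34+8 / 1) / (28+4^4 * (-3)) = -411796 / 6601725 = -0.06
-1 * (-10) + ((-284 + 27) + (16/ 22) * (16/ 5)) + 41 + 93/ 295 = -131979/ 649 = -203.36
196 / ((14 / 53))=742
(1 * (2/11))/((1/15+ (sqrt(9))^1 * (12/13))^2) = 76050/3363899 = 0.02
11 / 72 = 0.15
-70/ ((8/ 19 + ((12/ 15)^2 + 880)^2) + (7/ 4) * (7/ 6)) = -2850000/ 31575120373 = -0.00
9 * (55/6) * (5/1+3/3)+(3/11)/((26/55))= 495.58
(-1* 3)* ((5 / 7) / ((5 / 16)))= -48 / 7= -6.86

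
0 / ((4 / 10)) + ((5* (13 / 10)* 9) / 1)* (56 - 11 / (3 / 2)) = 2847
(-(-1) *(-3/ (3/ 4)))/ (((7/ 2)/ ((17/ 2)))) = -68/ 7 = -9.71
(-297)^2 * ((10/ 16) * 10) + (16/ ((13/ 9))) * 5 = 28670805/ 52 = 551361.63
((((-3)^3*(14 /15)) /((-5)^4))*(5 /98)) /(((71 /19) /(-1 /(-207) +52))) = -40907 /1428875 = -0.03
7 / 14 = 1 / 2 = 0.50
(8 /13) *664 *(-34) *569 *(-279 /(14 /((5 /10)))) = 7167925152 /91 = 78768408.26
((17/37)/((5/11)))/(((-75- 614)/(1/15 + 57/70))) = -0.00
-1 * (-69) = 69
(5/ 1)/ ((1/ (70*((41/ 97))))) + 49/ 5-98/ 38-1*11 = 1328427/ 9215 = 144.16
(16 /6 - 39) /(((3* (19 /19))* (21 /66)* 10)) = -1199 /315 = -3.81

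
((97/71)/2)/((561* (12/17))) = 97/56232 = 0.00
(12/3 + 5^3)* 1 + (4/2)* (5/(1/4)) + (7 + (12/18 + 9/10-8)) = 5087/30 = 169.57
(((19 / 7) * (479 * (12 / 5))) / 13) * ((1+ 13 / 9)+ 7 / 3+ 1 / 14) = 855494 / 735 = 1163.94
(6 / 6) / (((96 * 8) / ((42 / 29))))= 7 / 3712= 0.00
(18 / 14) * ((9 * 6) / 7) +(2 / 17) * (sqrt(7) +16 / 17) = 2 * sqrt(7) / 17 +142022 / 14161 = 10.34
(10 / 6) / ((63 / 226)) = 1130 / 189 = 5.98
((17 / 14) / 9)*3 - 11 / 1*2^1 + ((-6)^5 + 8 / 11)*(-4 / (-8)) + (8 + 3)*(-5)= -1831475 / 462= -3964.23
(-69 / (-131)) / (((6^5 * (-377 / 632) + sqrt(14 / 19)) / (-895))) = 0.10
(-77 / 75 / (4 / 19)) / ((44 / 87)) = -3857 / 400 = -9.64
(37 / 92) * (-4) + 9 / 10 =-163 / 230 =-0.71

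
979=979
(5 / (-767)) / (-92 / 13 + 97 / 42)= 210 / 153577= 0.00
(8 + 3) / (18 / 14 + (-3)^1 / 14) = 154 / 15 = 10.27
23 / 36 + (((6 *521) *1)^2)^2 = 3437624180137559 / 36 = 95489560559376.64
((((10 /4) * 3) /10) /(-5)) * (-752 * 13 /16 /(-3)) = -611 /20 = -30.55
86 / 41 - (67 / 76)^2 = 312687 / 236816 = 1.32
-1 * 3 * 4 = -12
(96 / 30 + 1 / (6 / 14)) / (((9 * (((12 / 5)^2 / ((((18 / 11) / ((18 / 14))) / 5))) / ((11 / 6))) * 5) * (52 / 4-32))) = -581 / 1108080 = -0.00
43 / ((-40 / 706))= -15179 / 20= -758.95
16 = 16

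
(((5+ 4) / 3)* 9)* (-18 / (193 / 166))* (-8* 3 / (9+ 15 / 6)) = 3872448 / 4439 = 872.37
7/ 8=0.88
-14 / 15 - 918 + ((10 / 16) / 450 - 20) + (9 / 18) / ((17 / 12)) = -11488207 / 12240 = -938.58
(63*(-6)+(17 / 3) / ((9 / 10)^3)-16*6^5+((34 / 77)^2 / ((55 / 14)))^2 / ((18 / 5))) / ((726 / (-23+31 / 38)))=16642323249635850167 / 4364554745274570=3813.06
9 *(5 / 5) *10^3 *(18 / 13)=162000 / 13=12461.54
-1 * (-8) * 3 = 24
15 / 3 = 5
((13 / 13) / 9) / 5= 1 / 45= 0.02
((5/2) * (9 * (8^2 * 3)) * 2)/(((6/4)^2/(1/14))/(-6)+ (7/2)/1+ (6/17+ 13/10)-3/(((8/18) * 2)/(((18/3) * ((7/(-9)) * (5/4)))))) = 3916800/8881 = 441.03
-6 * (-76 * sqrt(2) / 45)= 152 * sqrt(2) / 15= 14.33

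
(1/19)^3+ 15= 102886/6859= 15.00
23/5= 4.60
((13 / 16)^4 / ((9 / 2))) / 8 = 28561 / 2359296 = 0.01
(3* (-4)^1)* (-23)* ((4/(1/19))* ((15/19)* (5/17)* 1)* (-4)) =-331200/17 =-19482.35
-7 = -7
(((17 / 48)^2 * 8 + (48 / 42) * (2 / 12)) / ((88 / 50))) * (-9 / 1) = -60175 / 9856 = -6.11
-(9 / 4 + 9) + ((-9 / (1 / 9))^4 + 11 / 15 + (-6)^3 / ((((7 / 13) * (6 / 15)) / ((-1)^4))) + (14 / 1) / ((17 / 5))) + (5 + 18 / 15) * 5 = 307346603191 / 7140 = 43045742.74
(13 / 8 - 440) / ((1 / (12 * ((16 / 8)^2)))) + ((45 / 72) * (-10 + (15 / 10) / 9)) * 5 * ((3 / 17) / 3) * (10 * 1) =-8592511 / 408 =-21060.08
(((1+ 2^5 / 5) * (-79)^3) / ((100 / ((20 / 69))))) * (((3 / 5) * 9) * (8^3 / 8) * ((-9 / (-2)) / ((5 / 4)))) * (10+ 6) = -3026202384384 / 14375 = -210518426.74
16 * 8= 128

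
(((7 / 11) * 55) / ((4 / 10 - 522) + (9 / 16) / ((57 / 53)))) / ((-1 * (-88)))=-6650 / 8712407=-0.00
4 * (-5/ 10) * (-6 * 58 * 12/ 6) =1392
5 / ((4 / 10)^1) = 25 / 2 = 12.50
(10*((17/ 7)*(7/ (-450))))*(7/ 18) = -119/ 810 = -0.15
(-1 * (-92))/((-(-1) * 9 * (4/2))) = 5.11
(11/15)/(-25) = -0.03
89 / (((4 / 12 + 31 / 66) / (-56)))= -328944 / 53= -6206.49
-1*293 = -293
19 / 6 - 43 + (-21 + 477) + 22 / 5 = 12617 / 30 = 420.57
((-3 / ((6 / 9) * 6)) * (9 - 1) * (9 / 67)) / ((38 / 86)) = -2322 / 1273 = -1.82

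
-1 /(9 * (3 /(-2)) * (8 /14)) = 7 /54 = 0.13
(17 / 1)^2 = 289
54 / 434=27 / 217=0.12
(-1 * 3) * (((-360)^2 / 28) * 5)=-486000 / 7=-69428.57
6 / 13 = 0.46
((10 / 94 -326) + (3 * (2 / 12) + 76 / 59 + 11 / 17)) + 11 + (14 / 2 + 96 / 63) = -601766827 / 1979922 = -303.93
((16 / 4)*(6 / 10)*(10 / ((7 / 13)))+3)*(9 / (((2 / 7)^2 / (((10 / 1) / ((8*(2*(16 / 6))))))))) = 1229.24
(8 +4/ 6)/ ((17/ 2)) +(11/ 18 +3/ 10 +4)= 4537/ 765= 5.93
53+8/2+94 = 151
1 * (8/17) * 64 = 512/17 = 30.12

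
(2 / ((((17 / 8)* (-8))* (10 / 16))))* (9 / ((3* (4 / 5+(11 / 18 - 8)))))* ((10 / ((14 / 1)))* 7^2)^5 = 45378900000 / 10081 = 4501428.43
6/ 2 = 3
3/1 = 3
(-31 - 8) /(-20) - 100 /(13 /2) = -3493 /260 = -13.43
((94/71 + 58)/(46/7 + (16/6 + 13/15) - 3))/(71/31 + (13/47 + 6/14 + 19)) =1127652435/2970492178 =0.38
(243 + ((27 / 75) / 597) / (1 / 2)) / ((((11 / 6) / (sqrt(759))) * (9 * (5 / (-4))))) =-3223816 * sqrt(759) / 273625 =-324.59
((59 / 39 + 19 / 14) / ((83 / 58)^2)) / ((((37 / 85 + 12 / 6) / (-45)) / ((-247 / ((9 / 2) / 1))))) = 42566458100 / 29946483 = 1421.42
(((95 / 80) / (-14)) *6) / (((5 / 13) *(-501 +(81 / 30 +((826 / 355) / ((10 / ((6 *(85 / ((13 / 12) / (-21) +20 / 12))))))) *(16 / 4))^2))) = -206254042423 / 13633616983026740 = -0.00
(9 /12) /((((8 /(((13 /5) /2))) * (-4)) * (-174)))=13 /74240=0.00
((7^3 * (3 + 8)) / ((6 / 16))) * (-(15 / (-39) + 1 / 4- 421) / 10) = 423717.57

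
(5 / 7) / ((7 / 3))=15 / 49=0.31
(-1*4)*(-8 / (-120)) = -4 / 15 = -0.27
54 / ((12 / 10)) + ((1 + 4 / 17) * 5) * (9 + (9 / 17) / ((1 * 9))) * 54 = 886185 / 289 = 3066.38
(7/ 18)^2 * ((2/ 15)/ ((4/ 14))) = 343/ 4860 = 0.07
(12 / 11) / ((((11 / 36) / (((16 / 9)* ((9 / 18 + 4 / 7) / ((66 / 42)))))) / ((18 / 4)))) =25920 / 1331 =19.47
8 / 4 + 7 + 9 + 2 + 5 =25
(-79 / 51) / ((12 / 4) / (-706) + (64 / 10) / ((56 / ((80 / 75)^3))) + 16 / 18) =-2196101250 / 1450826393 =-1.51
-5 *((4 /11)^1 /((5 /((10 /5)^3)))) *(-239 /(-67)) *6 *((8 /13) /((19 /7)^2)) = -5.20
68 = 68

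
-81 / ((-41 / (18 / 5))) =1458 / 205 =7.11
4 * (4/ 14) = 8/ 7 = 1.14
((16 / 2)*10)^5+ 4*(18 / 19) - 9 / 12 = 249036800231 / 76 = 3276800003.04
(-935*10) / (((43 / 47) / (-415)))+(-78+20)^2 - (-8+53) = 182514467 / 43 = 4244522.49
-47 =-47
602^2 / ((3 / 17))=6160868 / 3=2053622.67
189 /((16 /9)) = 1701 /16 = 106.31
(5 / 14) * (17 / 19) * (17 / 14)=1445 / 3724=0.39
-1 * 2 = -2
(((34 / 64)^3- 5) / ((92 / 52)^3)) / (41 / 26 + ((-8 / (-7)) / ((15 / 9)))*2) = -158868991645 / 534840295424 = -0.30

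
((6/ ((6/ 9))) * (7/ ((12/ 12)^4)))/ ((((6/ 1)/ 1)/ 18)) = 189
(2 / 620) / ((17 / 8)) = 4 / 2635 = 0.00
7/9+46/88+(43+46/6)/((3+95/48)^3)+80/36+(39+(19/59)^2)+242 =596007124969429/2090982521716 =285.04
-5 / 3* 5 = -25 / 3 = -8.33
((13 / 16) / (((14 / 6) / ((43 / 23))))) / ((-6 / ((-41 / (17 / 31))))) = 710489 / 87584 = 8.11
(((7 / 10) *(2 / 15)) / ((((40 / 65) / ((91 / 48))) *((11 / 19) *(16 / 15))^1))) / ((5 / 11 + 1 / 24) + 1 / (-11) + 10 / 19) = 2989441 / 5981440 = 0.50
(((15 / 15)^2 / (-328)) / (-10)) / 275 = 1 / 902000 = 0.00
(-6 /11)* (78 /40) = -117 /110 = -1.06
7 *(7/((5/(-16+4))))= -588/5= -117.60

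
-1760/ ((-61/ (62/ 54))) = 54560/ 1647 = 33.13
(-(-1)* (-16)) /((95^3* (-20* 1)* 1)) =4 /4286875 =0.00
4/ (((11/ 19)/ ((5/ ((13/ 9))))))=3420/ 143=23.92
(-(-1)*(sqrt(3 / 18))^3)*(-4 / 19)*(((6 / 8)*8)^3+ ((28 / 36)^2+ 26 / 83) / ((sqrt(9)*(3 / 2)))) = -13081858*sqrt(6) / 10346697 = -3.10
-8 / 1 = -8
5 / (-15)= -0.33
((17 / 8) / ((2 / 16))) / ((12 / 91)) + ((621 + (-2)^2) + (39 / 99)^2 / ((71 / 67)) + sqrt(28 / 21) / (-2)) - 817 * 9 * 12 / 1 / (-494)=3749915971 / 4020588 - sqrt(3) / 3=932.10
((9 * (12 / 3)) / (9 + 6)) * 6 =72 / 5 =14.40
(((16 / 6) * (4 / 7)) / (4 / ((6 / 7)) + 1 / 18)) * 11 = 2112 / 595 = 3.55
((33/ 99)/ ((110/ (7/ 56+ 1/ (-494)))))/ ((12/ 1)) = 27/ 869440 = 0.00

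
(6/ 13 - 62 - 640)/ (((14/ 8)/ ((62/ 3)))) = -753920/ 91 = -8284.84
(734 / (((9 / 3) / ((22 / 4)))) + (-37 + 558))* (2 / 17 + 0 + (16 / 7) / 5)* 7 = 127680 / 17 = 7510.59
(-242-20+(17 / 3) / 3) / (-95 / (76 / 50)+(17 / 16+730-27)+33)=-37456 / 97137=-0.39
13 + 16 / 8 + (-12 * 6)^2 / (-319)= -399 / 319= -1.25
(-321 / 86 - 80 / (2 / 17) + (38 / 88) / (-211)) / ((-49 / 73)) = 19925719307 / 19561388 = 1018.63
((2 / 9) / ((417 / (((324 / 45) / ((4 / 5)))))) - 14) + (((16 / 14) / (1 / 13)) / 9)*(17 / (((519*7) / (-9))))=-16572508 / 1178303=-14.06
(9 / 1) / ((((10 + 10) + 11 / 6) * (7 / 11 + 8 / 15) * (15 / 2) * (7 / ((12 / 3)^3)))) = 76032 / 176981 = 0.43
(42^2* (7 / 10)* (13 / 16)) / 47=40131 / 1880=21.35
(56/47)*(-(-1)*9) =504/47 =10.72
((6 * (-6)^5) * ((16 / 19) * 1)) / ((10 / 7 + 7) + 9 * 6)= -5225472 / 8303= -629.35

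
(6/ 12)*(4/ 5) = 2/ 5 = 0.40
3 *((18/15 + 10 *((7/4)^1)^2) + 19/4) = 4389/40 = 109.72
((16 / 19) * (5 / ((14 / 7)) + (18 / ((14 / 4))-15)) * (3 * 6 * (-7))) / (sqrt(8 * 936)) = 9.02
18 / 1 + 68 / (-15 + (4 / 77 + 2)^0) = 92 / 7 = 13.14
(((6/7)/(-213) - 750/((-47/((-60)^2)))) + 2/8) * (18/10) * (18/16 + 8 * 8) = 25168784167287/3737440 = 6734230.96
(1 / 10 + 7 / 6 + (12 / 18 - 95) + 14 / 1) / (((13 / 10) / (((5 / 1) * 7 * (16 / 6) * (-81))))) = 5977440 / 13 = 459803.08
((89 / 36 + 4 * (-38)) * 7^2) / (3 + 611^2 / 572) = -2901437 / 259641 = -11.17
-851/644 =-1.32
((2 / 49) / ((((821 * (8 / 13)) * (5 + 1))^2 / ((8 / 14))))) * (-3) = -169 / 22194822048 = -0.00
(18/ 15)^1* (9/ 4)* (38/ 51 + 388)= 89217/ 85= 1049.61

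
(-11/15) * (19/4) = -209/60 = -3.48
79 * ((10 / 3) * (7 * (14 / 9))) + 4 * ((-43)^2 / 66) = 884902 / 297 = 2979.47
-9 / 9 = -1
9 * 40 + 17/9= 3257/9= 361.89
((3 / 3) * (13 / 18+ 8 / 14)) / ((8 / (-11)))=-1793 / 1008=-1.78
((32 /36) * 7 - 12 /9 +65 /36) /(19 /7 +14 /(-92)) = 38801 /14850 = 2.61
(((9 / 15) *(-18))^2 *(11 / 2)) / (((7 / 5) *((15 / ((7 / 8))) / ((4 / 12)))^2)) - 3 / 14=-1149 / 28000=-0.04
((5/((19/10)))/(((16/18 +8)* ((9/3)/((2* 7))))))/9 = 35/228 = 0.15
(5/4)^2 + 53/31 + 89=45767/496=92.27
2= 2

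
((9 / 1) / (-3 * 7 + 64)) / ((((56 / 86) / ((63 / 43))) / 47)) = 3807 / 172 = 22.13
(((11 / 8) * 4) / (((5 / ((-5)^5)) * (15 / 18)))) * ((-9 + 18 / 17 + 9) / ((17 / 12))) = -891000 / 289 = -3083.04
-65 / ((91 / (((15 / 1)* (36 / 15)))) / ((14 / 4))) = -90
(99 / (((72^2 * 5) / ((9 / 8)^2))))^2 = 9801 / 419430400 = 0.00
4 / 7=0.57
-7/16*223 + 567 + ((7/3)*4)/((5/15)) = 7959/16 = 497.44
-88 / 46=-1.91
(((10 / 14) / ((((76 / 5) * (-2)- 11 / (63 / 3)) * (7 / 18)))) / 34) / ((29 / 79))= -53325 / 11205397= -0.00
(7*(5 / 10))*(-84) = -294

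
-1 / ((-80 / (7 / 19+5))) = 51 / 760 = 0.07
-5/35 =-1/7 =-0.14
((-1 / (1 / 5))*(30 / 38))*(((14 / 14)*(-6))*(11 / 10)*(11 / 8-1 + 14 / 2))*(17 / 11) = 45135 / 152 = 296.94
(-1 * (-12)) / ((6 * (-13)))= -2 / 13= -0.15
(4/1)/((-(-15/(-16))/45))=-192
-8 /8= -1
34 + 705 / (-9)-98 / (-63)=-385 / 9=-42.78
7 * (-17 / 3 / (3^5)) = -119 / 729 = -0.16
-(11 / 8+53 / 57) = -1051 / 456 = -2.30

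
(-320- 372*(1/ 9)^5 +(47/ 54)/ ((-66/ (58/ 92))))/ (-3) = 12748867625/ 119515176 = 106.67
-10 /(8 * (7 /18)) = -45 /14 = -3.21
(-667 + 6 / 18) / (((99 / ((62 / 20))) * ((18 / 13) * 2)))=-20150 / 2673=-7.54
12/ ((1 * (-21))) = -4/ 7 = -0.57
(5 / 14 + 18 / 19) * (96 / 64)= 1041 / 532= 1.96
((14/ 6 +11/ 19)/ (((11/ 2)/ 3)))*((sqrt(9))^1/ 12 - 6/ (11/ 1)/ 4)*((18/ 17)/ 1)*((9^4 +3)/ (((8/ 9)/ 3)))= 165486645/ 39083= 4234.24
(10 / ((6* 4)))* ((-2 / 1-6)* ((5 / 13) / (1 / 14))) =-700 / 39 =-17.95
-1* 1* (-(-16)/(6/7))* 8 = -448/3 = -149.33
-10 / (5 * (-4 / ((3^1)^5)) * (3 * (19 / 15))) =1215 / 38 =31.97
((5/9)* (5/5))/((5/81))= 9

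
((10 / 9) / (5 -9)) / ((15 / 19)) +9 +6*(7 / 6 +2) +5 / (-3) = 1403 / 54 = 25.98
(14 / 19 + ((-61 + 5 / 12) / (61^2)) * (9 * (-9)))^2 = 337941080929 / 79973577616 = 4.23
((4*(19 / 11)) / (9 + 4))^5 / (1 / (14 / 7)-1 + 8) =5071050752 / 896956634145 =0.01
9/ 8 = 1.12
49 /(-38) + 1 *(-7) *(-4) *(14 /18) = 7007 /342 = 20.49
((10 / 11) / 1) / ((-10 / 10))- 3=-43 / 11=-3.91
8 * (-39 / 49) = -312 / 49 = -6.37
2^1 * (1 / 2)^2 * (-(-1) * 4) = 2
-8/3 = -2.67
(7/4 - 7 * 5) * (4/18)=-133/18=-7.39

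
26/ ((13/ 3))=6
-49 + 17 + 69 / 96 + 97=2103 / 32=65.72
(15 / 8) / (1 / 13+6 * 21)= 195 / 13112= 0.01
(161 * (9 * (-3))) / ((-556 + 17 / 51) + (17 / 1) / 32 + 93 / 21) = 2921184 / 370075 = 7.89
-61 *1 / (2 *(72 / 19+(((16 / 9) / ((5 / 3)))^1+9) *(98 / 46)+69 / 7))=-2798985 / 3220484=-0.87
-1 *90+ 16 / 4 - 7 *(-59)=327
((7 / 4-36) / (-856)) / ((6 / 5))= 685 / 20544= 0.03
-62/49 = -1.27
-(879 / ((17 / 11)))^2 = -93489561 / 289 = -323493.29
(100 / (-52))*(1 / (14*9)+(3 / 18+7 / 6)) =-325 / 126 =-2.58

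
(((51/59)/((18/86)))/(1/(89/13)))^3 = 275373504000379/12182876901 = 22603.32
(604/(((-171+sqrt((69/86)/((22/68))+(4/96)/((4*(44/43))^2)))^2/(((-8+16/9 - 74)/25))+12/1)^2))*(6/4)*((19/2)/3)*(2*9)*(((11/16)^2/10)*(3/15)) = 16705319921582169991657874886197292040192*sqrt(20473729062)/10983684986600820750701221923596997201183418219730403+4859896204967561494962950981153329970074134839296/823776373995061556302591644269774790088756366479780225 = 0.00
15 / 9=5 / 3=1.67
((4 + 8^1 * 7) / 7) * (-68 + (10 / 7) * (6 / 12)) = -28260 / 49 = -576.73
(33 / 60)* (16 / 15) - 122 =-9106 / 75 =-121.41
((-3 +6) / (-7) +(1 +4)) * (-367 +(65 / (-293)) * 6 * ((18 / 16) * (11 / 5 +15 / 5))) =-1713.31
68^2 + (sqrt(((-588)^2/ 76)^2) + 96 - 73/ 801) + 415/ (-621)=9732957736/ 1050111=9268.50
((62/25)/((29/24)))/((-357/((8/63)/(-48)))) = 248/16305975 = 0.00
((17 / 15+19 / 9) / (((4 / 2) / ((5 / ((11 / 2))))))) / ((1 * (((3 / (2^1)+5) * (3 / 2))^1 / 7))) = 4088 / 3861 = 1.06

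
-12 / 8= -3 / 2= -1.50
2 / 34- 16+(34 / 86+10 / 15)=-14.88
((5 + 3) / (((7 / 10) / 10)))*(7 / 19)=800 / 19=42.11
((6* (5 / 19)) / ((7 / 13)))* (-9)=-26.39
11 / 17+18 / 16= 241 / 136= 1.77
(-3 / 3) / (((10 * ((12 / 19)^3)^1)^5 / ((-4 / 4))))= 0.01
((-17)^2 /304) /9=289 /2736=0.11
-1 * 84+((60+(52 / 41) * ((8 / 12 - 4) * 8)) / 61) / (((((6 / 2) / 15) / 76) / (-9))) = -3880884 / 2501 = -1551.73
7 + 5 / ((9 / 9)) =12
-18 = -18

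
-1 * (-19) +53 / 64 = 1269 / 64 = 19.83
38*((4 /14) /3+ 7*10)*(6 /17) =111872 /119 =940.10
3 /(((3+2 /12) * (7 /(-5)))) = -90 /133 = -0.68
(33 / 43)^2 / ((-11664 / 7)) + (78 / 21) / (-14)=-31193455 / 117418896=-0.27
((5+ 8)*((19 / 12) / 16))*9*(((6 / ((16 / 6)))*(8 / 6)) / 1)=2223 / 64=34.73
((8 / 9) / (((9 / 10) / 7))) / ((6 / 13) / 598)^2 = 8460910640 / 729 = 11606187.43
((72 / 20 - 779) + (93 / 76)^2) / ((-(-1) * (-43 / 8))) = 22350307 / 155230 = 143.98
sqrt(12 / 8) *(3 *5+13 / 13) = 8 *sqrt(6) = 19.60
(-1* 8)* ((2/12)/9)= -0.15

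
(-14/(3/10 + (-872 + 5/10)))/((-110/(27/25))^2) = 567/366025000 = 0.00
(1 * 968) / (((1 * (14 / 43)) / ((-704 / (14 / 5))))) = -36629120 / 49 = -747533.06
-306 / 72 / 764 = -17 / 3056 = -0.01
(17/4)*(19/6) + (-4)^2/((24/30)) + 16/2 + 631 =16139/24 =672.46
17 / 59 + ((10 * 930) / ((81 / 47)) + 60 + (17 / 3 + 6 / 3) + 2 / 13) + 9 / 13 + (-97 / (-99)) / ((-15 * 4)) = 24898799381 / 4555980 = 5465.08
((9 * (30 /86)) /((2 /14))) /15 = 1.47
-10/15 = -2/3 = -0.67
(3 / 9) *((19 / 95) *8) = 8 / 15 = 0.53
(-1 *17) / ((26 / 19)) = -323 / 26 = -12.42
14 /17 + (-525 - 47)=-9710 /17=-571.18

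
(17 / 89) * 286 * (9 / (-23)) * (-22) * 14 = 13477464 / 2047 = 6584.01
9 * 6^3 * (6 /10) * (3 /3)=5832 /5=1166.40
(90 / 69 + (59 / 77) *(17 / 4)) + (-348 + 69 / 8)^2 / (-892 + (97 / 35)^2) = -42511536017 / 338249408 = -125.68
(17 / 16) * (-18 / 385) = -153 / 3080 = -0.05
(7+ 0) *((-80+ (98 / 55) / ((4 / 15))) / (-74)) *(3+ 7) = 56455 / 814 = 69.36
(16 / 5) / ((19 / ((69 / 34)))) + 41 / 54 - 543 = -541.90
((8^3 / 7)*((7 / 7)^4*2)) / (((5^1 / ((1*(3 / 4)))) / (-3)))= -65.83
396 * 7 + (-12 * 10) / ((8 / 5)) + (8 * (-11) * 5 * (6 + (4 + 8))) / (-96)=5559 / 2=2779.50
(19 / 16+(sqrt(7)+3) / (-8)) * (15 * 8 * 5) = 975 / 2 - 75 * sqrt(7) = 289.07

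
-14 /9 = -1.56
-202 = -202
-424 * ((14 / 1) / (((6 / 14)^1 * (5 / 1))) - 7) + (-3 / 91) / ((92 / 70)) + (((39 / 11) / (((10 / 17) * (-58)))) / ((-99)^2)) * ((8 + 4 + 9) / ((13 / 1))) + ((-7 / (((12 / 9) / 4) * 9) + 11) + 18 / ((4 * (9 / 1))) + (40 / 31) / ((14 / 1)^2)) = 130649858884273 / 631113567084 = 207.01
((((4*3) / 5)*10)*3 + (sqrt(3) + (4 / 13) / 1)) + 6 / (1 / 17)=sqrt(3) + 2266 / 13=176.04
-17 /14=-1.21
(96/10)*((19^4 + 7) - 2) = 6255648/5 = 1251129.60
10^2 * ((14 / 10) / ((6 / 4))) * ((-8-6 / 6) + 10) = 93.33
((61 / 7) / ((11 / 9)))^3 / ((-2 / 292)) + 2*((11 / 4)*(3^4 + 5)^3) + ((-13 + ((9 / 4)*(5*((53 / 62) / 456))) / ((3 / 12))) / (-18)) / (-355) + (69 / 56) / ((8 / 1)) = 189442232252576606783 / 54984250157760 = 3445390.85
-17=-17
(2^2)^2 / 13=16 / 13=1.23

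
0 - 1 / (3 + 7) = -1 / 10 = -0.10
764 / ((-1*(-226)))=382 / 113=3.38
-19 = -19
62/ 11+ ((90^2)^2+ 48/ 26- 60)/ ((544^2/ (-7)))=-1546.29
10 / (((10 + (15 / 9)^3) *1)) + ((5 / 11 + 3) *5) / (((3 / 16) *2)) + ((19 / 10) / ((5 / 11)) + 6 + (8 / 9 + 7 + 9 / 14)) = 89587849 / 1368675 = 65.46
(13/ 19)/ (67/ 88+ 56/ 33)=312/ 1121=0.28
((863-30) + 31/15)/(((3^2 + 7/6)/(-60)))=-300624/61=-4928.26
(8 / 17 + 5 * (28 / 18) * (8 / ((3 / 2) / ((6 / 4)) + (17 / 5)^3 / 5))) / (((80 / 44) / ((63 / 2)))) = 30553292 / 235365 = 129.81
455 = 455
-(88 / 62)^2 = -1936 / 961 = -2.01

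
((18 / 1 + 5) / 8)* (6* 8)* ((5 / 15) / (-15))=-46 / 15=-3.07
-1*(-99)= 99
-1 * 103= -103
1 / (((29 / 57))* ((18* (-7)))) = -19 / 1218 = -0.02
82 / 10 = 8.20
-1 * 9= -9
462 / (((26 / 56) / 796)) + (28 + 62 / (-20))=102973797 / 130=792106.13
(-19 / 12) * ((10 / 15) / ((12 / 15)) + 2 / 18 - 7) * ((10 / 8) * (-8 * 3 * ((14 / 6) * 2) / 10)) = -14497 / 108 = -134.23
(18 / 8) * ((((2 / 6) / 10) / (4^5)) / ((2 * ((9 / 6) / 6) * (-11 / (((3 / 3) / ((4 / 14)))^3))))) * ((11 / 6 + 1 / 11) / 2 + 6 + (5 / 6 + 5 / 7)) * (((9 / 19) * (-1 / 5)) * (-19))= -3467583 / 396492800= -0.01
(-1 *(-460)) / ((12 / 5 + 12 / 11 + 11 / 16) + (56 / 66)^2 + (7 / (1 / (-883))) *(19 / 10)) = -0.04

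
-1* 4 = -4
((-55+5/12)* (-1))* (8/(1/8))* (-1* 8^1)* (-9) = 251520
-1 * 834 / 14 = -417 / 7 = -59.57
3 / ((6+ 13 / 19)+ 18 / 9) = 19 / 55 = 0.35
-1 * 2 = -2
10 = 10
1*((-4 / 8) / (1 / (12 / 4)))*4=-6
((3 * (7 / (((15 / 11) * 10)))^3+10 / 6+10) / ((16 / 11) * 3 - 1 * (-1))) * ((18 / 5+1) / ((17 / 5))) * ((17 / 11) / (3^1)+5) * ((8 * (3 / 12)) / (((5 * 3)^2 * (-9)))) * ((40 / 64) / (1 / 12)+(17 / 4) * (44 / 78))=-422018974909 / 2570579296875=-0.16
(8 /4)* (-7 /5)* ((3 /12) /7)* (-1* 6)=3 /5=0.60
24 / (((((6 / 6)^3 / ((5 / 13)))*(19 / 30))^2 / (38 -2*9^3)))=-766800000 / 61009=-12568.64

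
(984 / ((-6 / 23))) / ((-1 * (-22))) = -171.45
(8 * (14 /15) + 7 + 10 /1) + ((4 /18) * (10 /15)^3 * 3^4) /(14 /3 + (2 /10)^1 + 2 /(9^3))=6805483 /266235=25.56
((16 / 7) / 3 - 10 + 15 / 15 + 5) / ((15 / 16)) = -1088 / 315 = -3.45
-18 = -18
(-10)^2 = 100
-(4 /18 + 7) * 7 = -455 /9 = -50.56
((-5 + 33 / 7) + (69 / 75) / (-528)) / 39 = -26561 / 3603600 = -0.01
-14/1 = -14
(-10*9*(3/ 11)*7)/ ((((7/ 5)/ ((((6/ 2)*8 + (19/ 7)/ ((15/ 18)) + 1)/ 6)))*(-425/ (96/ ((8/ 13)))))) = 1388556/ 6545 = 212.16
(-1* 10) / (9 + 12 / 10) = -50 / 51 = -0.98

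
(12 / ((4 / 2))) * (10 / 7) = 60 / 7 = 8.57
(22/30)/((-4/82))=-451/30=-15.03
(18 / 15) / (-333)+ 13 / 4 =7207 / 2220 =3.25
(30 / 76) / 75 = 1 / 190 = 0.01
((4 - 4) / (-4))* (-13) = 0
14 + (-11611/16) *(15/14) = -171029/224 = -763.52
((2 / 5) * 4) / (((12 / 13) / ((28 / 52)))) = 14 / 15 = 0.93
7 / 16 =0.44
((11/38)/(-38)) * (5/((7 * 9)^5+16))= -55/1433078391196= -0.00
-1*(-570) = 570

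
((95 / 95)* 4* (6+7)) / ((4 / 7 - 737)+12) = -364 / 5071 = -0.07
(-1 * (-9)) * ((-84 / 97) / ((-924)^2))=-3 / 328636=-0.00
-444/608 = -111/152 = -0.73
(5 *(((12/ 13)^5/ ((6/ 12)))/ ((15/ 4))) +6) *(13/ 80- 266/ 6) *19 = -19412158963/ 2970344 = -6535.32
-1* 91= -91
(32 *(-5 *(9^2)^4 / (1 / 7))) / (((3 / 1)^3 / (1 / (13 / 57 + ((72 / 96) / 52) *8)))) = -2646321088320 / 509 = -5199059112.61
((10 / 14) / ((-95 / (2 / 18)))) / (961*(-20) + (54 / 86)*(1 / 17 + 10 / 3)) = 731 / 16815770811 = 0.00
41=41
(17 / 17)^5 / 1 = 1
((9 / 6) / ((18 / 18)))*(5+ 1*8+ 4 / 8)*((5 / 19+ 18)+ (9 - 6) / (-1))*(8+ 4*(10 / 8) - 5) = 46980 / 19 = 2472.63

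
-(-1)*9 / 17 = 9 / 17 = 0.53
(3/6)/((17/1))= 1/34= 0.03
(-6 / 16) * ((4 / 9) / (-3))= 1 / 18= 0.06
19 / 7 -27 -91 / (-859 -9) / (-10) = -210891 / 8680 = -24.30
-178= -178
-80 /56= -10 /7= -1.43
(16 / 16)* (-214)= -214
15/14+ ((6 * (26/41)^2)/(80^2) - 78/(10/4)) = -283614771/9413600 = -30.13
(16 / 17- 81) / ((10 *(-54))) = 1361 / 9180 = 0.15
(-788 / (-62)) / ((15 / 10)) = 788 / 93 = 8.47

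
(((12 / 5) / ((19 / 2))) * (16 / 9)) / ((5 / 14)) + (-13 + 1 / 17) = -283036 / 24225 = -11.68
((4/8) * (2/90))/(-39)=-1/3510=-0.00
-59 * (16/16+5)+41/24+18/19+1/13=-2082313/5928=-351.27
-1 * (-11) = 11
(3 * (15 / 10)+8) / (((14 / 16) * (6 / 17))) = 850 / 21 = 40.48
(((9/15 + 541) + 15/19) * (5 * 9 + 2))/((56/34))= 5881439/380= 15477.47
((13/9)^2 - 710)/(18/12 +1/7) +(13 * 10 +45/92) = -2238691/7452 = -300.41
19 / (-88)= -19 / 88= -0.22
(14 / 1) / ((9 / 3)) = 14 / 3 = 4.67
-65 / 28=-2.32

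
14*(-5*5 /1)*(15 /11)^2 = -78750 /121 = -650.83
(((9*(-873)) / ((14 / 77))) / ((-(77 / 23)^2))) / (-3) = -1285.21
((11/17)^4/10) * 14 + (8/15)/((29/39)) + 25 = 314421932/12110545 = 25.96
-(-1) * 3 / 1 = 3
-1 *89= -89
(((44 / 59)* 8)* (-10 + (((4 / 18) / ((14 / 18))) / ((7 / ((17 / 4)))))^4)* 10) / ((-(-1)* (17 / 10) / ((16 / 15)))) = -2164294619520 / 5782095403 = -374.31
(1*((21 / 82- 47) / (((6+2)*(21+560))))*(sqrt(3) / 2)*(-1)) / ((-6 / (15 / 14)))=-19165*sqrt(3) / 21343616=-0.00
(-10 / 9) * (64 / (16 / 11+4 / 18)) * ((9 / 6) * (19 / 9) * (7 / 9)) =-234080 / 2241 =-104.45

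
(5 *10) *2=100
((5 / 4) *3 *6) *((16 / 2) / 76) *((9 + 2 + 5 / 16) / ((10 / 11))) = 17919 / 608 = 29.47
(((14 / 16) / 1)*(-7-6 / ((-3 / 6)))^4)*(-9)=-39375 / 8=-4921.88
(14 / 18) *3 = 7 / 3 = 2.33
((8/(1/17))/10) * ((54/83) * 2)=7344/415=17.70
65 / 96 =0.68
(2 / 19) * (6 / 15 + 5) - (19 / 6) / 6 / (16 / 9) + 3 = 19891 / 6080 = 3.27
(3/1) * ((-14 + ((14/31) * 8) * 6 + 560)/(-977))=-52794/30287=-1.74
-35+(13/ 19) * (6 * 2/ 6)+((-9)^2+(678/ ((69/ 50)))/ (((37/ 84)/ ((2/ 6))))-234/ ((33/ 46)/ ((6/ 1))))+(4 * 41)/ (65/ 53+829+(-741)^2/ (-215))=-488433721402976/ 317573113847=-1538.02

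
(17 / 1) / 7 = 17 / 7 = 2.43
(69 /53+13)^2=574564 /2809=204.54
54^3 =157464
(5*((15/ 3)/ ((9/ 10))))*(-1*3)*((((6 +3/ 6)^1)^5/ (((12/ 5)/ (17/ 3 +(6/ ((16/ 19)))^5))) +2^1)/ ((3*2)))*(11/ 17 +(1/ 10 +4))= -22542838634648681575/ 3850371072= -5854718470.79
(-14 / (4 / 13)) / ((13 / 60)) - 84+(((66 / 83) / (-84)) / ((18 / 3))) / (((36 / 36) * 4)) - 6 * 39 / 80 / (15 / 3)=-205384937 / 697200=-294.59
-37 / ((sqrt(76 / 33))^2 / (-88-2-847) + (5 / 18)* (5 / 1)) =-6864462 / 257219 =-26.69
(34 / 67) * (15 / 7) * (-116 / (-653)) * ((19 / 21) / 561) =22040 / 70745367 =0.00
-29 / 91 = -0.32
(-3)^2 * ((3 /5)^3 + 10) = 11493 /125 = 91.94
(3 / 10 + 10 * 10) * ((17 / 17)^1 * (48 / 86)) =12036 / 215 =55.98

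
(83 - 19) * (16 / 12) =256 / 3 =85.33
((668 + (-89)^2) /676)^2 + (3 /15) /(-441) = 161.43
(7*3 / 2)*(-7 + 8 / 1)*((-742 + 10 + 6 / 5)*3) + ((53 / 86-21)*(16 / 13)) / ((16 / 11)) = -128779333 / 5590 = -23037.45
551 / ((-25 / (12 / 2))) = -3306 / 25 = -132.24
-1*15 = -15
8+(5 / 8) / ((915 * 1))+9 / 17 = 212297 / 24888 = 8.53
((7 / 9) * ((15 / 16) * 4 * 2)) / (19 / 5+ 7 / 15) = 1.37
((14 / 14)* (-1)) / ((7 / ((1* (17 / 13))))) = -17 / 91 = -0.19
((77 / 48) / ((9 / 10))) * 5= 1925 / 216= 8.91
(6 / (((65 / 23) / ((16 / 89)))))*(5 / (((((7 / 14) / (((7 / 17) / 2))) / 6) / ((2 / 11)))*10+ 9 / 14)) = 46368 / 556517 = 0.08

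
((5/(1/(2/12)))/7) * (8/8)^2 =5/42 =0.12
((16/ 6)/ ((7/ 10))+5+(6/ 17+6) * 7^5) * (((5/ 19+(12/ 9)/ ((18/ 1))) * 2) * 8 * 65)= 6858806066320/ 183141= 37450958.91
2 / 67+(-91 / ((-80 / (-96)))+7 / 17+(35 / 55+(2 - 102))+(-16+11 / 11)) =-13977479 / 62645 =-223.12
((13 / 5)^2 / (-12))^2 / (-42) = -28561 / 3780000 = -0.01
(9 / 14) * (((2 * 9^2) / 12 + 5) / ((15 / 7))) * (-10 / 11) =-111 / 22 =-5.05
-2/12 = -1/6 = -0.17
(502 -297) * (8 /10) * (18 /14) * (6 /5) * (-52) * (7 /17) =-460512 /85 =-5417.79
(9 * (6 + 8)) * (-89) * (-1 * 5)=56070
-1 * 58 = -58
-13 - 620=-633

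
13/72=0.18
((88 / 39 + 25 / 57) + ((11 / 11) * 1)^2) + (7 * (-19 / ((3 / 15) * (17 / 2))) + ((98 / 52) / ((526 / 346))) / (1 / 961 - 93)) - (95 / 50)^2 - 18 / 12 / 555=-42816952249546807 / 547767275320200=-78.17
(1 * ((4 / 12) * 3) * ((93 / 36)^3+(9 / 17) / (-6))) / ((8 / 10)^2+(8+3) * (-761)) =-12596375 / 6147192384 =-0.00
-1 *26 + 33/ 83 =-2125/ 83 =-25.60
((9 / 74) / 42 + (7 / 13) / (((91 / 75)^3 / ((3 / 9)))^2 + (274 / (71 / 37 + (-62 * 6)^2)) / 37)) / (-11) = -847703534258757244371 / 430763187670199446033972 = -0.00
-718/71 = -10.11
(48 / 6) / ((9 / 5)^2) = 200 / 81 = 2.47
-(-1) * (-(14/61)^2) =-196/3721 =-0.05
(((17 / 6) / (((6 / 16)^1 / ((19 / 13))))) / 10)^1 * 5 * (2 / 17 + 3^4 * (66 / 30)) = 575966 / 585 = 984.56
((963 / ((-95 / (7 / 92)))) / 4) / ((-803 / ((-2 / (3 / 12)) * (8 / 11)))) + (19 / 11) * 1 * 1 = 33309581 / 19300105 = 1.73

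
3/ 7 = 0.43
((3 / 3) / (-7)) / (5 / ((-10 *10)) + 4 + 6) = -20 / 1393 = -0.01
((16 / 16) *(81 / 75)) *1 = 27 / 25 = 1.08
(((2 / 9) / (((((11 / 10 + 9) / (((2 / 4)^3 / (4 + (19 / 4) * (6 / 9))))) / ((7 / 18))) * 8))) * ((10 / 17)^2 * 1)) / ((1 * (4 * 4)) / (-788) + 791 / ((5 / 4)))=861875 / 84489004538208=0.00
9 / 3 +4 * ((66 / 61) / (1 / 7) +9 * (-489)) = -1071813 / 61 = -17570.70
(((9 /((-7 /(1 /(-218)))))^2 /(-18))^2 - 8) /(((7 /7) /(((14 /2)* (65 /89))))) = -40.90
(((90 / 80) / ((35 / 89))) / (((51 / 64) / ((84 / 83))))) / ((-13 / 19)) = -487008 / 91715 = -5.31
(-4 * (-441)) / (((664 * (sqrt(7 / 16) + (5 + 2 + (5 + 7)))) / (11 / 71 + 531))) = 280878976 / 3777413 - 3695776 * sqrt(7) / 3777413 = 71.77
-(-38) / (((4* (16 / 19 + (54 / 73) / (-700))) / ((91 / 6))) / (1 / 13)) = 32282425 / 2449722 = 13.18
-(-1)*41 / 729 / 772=41 / 562788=0.00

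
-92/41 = -2.24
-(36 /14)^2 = -324 /49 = -6.61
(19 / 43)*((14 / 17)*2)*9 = 4788 / 731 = 6.55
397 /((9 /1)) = 397 /9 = 44.11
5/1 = 5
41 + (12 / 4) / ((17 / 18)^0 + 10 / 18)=601 / 14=42.93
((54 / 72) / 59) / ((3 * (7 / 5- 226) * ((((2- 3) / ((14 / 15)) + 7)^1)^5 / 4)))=-2689120 / 260989015883251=-0.00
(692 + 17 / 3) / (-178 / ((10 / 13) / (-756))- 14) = 1495 / 374838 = 0.00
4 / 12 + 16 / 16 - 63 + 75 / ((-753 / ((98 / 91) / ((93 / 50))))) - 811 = -264836054 / 303459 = -872.72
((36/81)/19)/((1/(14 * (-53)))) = -2968/171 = -17.36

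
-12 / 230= -6 / 115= -0.05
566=566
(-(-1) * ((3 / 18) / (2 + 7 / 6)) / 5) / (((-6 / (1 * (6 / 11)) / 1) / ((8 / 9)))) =-8 / 9405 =-0.00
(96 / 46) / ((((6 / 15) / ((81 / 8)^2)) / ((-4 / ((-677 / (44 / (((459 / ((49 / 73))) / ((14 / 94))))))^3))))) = 0.00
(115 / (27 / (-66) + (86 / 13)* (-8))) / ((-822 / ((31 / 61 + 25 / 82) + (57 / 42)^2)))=7133989005 / 1024343463556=0.01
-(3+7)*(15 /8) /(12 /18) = -225 /8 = -28.12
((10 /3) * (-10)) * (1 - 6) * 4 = 2000 /3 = 666.67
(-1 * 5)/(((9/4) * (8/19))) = -95/18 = -5.28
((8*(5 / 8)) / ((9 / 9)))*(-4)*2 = -40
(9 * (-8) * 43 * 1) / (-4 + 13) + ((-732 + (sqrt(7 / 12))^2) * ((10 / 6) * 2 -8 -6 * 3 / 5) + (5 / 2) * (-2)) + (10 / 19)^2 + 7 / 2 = 185230519 / 32490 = 5701.15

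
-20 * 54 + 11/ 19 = -20509/ 19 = -1079.42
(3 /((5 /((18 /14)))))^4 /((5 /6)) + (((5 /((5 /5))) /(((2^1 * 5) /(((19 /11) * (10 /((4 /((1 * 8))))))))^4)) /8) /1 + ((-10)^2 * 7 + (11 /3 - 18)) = 255442639170133 /329559759375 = 775.10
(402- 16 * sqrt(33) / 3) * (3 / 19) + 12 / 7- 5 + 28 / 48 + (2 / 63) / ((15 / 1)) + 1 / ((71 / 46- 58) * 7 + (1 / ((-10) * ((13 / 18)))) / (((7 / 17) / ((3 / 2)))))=18073670095447 / 297406691820- 16 * sqrt(33) / 19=55.93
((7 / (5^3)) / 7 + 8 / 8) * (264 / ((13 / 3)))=99792 / 1625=61.41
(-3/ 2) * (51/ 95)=-153/ 190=-0.81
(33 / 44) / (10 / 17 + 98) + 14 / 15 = 94621 / 100560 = 0.94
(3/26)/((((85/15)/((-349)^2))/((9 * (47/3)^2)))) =2421525681/442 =5478564.89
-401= -401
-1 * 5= -5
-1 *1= -1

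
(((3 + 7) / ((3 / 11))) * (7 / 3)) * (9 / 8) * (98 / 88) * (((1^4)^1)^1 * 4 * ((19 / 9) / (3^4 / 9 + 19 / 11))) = 358435 / 4248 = 84.38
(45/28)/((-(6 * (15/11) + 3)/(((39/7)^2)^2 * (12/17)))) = -1145153295/11714479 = -97.76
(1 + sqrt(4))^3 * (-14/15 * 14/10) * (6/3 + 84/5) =-82908/125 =-663.26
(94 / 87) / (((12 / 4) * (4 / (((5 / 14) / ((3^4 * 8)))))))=235 / 4735584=0.00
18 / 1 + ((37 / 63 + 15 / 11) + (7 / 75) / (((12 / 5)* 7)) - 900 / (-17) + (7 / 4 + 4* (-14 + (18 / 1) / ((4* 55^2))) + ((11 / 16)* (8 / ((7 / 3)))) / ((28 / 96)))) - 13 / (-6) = 436966679 / 15118950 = 28.90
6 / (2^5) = 0.19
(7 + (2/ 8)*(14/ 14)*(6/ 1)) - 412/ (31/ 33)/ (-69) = 21185/ 1426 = 14.86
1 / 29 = 0.03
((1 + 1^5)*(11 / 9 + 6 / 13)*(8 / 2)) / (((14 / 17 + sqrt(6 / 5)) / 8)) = -7501760 / 44109 + 1821856*sqrt(30) / 44109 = 56.16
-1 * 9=-9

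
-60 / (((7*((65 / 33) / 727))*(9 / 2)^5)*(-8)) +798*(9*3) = 12864188798 / 597051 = 21546.21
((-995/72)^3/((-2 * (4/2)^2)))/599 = 0.55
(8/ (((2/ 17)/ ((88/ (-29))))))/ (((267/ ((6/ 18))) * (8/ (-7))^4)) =-448987/ 2973312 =-0.15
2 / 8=1 / 4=0.25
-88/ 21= -4.19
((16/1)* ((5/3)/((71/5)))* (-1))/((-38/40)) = 8000/4047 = 1.98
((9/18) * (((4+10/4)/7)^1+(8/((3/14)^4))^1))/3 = 4303645/6804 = 632.52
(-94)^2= 8836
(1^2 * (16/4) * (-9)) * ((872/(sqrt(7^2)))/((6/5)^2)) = -21800/7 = -3114.29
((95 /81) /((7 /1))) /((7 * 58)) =95 /230202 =0.00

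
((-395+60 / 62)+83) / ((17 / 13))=-125346 / 527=-237.85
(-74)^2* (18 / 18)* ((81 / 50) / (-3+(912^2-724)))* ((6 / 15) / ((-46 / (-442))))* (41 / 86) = 2009530458 / 102734476625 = 0.02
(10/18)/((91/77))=55/117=0.47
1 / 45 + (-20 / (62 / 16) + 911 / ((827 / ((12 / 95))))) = -109596469 / 21919635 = -5.00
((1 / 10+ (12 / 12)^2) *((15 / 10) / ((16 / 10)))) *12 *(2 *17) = 1683 / 4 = 420.75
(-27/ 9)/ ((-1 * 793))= 3/ 793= 0.00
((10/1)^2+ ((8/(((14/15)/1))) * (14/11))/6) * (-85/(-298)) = 47600/1639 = 29.04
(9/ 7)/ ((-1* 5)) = -9/ 35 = -0.26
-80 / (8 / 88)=-880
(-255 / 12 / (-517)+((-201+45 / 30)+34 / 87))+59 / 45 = -533694677 / 2698740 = -197.76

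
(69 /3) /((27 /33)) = 253 /9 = 28.11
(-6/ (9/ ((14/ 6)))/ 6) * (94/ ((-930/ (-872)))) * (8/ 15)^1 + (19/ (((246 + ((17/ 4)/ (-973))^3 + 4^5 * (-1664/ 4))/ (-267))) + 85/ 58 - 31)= -11434886410923413093756549/ 274155447690418106592450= -41.71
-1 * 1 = -1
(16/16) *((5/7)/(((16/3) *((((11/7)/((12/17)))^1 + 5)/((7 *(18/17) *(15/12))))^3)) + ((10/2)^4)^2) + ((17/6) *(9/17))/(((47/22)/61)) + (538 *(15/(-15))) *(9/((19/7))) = 763158261093678541247/1962430531081574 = 388884.22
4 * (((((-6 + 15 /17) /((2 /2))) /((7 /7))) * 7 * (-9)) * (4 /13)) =87696 /221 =396.81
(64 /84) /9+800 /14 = 10816 /189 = 57.23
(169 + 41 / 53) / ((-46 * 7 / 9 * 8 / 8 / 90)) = -427.07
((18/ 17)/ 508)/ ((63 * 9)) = 1/ 272034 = 0.00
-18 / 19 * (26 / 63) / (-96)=13 / 3192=0.00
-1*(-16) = 16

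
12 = 12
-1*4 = -4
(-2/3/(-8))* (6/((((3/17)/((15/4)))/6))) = 255/4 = 63.75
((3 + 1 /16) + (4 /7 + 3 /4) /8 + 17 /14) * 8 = 995 /28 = 35.54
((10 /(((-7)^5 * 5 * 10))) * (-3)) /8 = 3 /672280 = 0.00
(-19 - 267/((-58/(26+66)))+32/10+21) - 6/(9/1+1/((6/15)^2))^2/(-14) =1619192668/3776815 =428.72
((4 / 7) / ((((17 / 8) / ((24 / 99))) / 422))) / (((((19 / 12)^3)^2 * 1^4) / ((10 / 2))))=537636372480 / 61583058229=8.73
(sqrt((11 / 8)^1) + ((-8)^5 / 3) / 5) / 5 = -436.67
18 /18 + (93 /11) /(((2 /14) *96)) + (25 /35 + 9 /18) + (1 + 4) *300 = 3702975 /2464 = 1502.83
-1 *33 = -33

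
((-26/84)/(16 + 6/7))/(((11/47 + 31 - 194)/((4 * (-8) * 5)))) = -2444/135405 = -0.02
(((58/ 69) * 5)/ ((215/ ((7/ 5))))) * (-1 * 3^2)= -1218/ 4945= -0.25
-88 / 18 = -44 / 9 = -4.89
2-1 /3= 5 /3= 1.67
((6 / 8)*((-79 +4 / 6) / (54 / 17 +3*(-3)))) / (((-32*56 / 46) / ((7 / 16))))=-91885 / 811008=-0.11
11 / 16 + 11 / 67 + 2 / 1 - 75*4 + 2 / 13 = -4138915 / 13936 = -296.99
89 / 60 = 1.48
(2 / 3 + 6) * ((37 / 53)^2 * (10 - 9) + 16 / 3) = 981020 / 25281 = 38.80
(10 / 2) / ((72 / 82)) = 205 / 36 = 5.69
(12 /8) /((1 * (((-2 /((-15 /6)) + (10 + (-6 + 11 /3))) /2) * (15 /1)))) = 3 /127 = 0.02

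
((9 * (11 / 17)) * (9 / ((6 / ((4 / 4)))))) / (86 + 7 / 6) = 891 / 8891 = 0.10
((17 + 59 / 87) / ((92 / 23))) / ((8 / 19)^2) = 277609 / 11136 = 24.93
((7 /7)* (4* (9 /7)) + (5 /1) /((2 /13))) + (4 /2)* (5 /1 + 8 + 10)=1171 /14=83.64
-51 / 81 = -17 / 27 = -0.63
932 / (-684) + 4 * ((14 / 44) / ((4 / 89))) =101407 / 3762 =26.96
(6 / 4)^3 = 27 / 8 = 3.38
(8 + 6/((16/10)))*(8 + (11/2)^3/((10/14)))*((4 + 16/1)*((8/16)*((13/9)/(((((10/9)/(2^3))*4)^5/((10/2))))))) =38632526127/10000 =3863252.61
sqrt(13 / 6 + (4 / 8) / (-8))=sqrt(303) / 12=1.45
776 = 776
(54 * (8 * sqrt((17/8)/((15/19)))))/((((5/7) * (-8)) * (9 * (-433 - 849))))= 7 * sqrt(9690)/64100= 0.01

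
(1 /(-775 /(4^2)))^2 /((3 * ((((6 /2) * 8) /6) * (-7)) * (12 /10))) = -32 /7567875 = -0.00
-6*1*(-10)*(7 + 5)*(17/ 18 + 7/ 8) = 1310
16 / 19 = 0.84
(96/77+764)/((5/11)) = 58924/35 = 1683.54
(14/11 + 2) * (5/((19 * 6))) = 30/209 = 0.14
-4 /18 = -2 /9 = -0.22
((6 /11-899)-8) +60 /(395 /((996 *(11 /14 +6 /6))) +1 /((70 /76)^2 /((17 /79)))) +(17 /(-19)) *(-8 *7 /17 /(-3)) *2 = -11246375650801 /14375993313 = -782.30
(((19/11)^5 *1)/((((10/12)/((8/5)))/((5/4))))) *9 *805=43054409412/161051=267334.01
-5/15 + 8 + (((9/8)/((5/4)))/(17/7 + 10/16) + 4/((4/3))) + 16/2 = 5404/285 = 18.96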